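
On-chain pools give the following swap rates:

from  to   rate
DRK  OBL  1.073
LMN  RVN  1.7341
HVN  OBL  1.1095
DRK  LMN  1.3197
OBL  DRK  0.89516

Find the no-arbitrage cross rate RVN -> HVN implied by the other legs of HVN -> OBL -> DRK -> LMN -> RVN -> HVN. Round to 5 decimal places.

Known legs of the cycle: 1.1095 × 0.89516 × 1.3197 × 1.7341 = 2.2728843018984354
For no arbitrage the full-cycle product must be 1, so the missing rate is 1 / 2.2728843018984354 ≈ 0.4399696.

0.43997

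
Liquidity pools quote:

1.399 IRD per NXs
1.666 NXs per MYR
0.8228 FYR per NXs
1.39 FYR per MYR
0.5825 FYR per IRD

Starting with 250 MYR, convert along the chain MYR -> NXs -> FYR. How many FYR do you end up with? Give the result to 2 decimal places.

342.70

250 MYR × 1.666 = 416.5 NXs
416.5 NXs × 0.8228 = 342.6962 FYR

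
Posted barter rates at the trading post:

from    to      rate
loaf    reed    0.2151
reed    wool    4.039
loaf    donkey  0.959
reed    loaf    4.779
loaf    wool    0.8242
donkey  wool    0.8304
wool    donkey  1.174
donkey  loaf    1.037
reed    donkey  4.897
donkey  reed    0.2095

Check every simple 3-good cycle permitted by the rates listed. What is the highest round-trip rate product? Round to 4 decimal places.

1.0923

loaf→reed→donkey→loaf: 0.2151 × 4.897 × 1.037 = 1.09232
loaf→wool→donkey→loaf: 0.8242 × 1.174 × 1.037 = 1.00341
wool→donkey→reed→wool: 1.174 × 0.2095 × 4.039 = 0.99340
loaf→donkey→reed→loaf: 0.959 × 0.2095 × 4.779 = 0.96015
Maximum is loaf→reed→donkey→loaf at 1.0923; arbitrage exists.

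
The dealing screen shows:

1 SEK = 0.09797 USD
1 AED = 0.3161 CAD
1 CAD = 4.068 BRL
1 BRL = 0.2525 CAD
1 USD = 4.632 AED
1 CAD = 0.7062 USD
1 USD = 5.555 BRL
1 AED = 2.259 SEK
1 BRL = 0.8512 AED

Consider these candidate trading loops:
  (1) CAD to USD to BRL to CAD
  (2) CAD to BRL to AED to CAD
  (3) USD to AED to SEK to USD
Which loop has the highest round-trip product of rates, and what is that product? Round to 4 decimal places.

(1) 0.7062 × 5.555 × 0.2525 = 0.99054
(2) 4.068 × 0.8512 × 0.3161 = 1.09455
(3) 4.632 × 2.259 × 0.09797 = 1.02513
Highest is cycle (2) at 1.0946 (>1, arbitrage).

1.0946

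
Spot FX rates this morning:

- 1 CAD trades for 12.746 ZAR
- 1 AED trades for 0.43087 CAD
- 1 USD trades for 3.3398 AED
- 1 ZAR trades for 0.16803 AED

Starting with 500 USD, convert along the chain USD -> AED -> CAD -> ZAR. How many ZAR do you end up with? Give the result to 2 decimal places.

9170.87

500 USD × 3.3398 = 1669.9 AED
1669.9 AED × 0.43087 = 719.509813 CAD
719.509813 CAD × 12.746 = 9170.872076498 ZAR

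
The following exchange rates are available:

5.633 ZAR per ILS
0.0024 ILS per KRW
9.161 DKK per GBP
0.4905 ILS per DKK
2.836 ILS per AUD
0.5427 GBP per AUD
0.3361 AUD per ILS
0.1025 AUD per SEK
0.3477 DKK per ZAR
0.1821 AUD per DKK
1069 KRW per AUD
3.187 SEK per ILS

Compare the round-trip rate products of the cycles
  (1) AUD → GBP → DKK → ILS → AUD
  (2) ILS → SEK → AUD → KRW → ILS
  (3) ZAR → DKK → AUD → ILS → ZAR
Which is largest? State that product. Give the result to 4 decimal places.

(1) 0.5427 × 9.161 × 0.4905 × 0.3361 = 0.81962
(2) 3.187 × 0.1025 × 1069 × 0.0024 = 0.83810
(3) 0.3477 × 0.1821 × 2.836 × 5.633 = 1.01149
Highest is cycle (3) at 1.0115 (>1, arbitrage).

1.0115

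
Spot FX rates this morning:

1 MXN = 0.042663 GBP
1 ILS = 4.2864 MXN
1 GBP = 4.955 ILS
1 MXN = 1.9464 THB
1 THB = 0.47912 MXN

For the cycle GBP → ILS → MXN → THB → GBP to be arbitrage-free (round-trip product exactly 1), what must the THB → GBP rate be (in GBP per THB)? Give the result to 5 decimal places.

Known legs of the cycle: 4.955 × 4.2864 × 1.9464 = 41.3398075968
For no arbitrage the full-cycle product must be 1, so the missing rate is 1 / 41.3398075968 ≈ 0.0241898.

0.02419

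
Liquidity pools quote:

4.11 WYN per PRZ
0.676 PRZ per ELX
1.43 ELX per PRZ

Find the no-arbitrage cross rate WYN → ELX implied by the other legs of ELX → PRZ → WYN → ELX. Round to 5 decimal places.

Known legs of the cycle: 0.676 × 4.11 = 2.77836
For no arbitrage the full-cycle product must be 1, so the missing rate is 1 / 2.77836 ≈ 0.3599246.

0.35992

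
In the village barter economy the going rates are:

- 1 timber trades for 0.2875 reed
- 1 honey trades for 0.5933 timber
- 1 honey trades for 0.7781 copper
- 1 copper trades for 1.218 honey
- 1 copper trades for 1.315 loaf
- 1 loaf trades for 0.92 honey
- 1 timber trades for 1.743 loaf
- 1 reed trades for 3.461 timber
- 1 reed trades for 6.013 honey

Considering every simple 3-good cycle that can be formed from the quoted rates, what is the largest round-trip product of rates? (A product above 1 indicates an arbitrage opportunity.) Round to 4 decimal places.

1.0257

reed→honey→timber→reed: 6.013 × 0.5933 × 0.2875 = 1.02566
loaf→honey→timber→loaf: 0.92 × 0.5933 × 1.743 = 0.95139
loaf→honey→copper→loaf: 0.92 × 0.7781 × 1.315 = 0.94135
Maximum is reed→honey→timber→reed at 1.0257; arbitrage exists.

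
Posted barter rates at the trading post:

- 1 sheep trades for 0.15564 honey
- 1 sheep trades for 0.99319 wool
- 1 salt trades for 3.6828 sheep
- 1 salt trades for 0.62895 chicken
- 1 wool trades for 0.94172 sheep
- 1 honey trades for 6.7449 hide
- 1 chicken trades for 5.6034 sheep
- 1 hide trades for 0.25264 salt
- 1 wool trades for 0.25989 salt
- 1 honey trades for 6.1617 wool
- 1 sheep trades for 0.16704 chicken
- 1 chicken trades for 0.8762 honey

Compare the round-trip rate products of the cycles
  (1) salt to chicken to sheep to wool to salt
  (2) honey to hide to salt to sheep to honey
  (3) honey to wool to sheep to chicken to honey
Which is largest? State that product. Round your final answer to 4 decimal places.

0.9767

(1) 0.62895 × 5.6034 × 0.99319 × 0.25989 = 0.90968
(2) 6.7449 × 0.25264 × 3.6828 × 0.15564 = 0.97674
(3) 6.1617 × 0.94172 × 0.16704 × 0.8762 = 0.84927
Highest is cycle (2) at 0.9767 (≤1, no arbitrage).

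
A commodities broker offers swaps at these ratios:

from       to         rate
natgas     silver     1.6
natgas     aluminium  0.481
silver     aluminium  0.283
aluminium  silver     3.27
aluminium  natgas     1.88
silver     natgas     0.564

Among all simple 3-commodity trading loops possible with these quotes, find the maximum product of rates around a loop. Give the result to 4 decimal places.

0.8871

silver→natgas→aluminium→silver: 0.564 × 0.481 × 3.27 = 0.88710
silver→aluminium→natgas→silver: 0.283 × 1.88 × 1.6 = 0.85126
Maximum is silver→natgas→aluminium→silver at 0.8871; no arbitrage — every cycle loses value.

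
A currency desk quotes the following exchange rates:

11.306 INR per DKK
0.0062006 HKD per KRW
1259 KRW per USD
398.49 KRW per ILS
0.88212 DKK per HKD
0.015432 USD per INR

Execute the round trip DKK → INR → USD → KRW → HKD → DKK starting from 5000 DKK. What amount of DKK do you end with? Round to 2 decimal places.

5000 DKK × 11.306 = 56530 INR
56530 INR × 0.015432 = 872.37096 USD
872.37096 USD × 1259 = 1098315.03864 KRW
1098315.03864 KRW × 0.0062006 = 6810.212228591184 HKD
6810.212228591184 HKD × 0.88212 = 6007.42441108485523008 DKK

6007.42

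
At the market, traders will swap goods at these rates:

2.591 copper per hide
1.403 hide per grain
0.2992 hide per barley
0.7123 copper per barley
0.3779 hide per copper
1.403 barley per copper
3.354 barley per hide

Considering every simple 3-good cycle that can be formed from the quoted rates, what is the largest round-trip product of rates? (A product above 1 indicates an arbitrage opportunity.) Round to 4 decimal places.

copper→barley→hide→copper: 1.403 × 0.2992 × 2.591 = 1.08764
copper→hide→barley→copper: 0.3779 × 3.354 × 0.7123 = 0.90282
Maximum is copper→barley→hide→copper at 1.0876; arbitrage exists.

1.0876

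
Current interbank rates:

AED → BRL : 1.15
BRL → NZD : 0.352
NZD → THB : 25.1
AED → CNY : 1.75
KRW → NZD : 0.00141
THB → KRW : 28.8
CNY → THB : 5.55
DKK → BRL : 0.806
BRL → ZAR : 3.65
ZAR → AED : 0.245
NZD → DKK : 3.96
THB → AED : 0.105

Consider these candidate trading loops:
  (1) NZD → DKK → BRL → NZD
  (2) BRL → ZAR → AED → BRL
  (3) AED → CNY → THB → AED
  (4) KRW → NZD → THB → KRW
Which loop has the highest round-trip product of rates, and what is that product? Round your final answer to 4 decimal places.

(1) 3.96 × 0.806 × 0.352 = 1.12350
(2) 3.65 × 0.245 × 1.15 = 1.02839
(3) 1.75 × 5.55 × 0.105 = 1.01981
(4) 0.00141 × 25.1 × 28.8 = 1.01926
Highest is cycle (1) at 1.1235 (>1, arbitrage).

1.1235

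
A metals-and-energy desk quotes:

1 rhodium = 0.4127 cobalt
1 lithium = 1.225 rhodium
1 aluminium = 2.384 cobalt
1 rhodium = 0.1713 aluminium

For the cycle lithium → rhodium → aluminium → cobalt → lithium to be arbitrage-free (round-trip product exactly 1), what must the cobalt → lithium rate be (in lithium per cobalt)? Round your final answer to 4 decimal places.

Known legs of the cycle: 1.225 × 0.1713 × 2.384 = 0.50026452
For no arbitrage the full-cycle product must be 1, so the missing rate is 1 / 0.50026452 ≈ 1.998942.

1.9989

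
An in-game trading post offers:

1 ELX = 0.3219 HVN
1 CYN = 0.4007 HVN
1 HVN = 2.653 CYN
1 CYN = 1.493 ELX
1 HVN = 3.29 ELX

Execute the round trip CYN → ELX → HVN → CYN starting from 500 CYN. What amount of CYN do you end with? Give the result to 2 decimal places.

637.51

500 CYN × 1.493 = 746.5 ELX
746.5 ELX × 0.3219 = 240.29835 HVN
240.29835 HVN × 2.653 = 637.51152255 CYN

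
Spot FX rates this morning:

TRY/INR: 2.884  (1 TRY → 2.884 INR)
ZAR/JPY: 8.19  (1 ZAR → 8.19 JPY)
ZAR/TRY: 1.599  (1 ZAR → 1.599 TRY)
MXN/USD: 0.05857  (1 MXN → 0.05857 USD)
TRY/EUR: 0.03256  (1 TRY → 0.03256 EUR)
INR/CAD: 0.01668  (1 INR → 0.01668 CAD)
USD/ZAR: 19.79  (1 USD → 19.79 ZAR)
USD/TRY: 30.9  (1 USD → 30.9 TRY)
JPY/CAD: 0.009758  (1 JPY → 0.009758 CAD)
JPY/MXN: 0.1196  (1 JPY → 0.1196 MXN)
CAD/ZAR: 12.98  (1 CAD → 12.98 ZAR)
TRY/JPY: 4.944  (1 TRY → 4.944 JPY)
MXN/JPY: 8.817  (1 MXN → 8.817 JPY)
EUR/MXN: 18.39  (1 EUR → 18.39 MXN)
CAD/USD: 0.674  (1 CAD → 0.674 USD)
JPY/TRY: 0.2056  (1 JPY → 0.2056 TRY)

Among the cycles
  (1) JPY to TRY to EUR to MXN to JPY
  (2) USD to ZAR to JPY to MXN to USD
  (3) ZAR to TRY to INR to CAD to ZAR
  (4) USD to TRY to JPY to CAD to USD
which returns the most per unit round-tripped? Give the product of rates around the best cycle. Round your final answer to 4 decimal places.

(1) 0.2056 × 0.03256 × 18.39 × 8.817 = 1.08545
(2) 19.79 × 8.19 × 0.1196 × 0.05857 = 1.13537
(3) 1.599 × 2.884 × 0.01668 × 12.98 = 0.99842
(4) 30.9 × 4.944 × 0.009758 × 0.674 = 1.00475
Highest is cycle (2) at 1.1354 (>1, arbitrage).

1.1354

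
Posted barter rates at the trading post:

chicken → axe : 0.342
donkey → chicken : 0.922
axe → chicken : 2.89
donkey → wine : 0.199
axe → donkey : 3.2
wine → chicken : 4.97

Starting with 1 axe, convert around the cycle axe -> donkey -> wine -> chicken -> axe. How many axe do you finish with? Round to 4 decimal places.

1 axe × 3.2 = 3.2 donkey
3.2 donkey × 0.199 = 0.6368 wine
0.6368 wine × 4.97 = 3.164896 chicken
3.164896 chicken × 0.342 = 1.082394432 axe

1.0824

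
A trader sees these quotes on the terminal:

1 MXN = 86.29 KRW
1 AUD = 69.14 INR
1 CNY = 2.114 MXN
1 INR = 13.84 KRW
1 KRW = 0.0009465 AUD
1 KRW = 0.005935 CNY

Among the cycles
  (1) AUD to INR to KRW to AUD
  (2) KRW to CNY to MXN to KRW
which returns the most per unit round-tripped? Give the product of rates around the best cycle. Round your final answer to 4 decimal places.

1.0826

(1) 69.14 × 13.84 × 0.0009465 = 0.90570
(2) 0.005935 × 2.114 × 86.29 = 1.08265
Highest is cycle (2) at 1.0826 (>1, arbitrage).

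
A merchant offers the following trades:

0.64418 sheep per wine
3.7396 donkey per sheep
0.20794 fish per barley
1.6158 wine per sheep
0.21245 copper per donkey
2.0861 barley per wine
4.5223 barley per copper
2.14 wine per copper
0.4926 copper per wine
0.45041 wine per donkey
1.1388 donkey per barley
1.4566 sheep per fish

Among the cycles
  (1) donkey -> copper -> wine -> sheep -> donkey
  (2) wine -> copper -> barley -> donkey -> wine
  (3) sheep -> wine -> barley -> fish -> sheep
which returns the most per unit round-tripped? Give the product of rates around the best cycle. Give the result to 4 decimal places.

(1) 0.21245 × 2.14 × 0.64418 × 3.7396 = 1.09522
(2) 0.4926 × 4.5223 × 1.1388 × 0.45041 = 1.14264
(3) 1.6158 × 2.0861 × 0.20794 × 1.4566 = 1.02094
Highest is cycle (2) at 1.1426 (>1, arbitrage).

1.1426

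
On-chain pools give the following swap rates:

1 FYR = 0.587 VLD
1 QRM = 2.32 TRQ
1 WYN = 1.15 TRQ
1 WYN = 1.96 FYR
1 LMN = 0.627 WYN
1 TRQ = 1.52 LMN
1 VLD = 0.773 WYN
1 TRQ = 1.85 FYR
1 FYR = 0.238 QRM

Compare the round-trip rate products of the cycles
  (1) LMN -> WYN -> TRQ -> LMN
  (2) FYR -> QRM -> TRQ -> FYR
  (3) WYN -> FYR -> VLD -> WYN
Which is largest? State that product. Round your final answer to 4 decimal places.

(1) 0.627 × 1.15 × 1.52 = 1.09600
(2) 0.238 × 2.32 × 1.85 = 1.02150
(3) 1.96 × 0.587 × 0.773 = 0.88935
Highest is cycle (1) at 1.0960 (>1, arbitrage).

1.0960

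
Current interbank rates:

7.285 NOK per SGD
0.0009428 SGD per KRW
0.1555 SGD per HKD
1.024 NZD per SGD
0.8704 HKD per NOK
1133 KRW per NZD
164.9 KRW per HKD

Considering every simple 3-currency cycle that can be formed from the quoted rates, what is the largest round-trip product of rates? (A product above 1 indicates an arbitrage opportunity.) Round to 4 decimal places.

SGD→NZD→KRW→SGD: 1.024 × 1133 × 0.0009428 = 1.09383
SGD→NOK→HKD→SGD: 7.285 × 0.8704 × 0.1555 = 0.98600
Maximum is SGD→NZD→KRW→SGD at 1.0938; arbitrage exists.

1.0938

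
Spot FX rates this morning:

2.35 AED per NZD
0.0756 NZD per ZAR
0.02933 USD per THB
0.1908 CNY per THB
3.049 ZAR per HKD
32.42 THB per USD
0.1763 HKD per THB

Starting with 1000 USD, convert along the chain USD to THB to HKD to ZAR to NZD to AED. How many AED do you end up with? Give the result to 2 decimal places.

3096.08

1000 USD × 32.42 = 32420 THB
32420 THB × 0.1763 = 5715.646 HKD
5715.646 HKD × 3.049 = 17427.004654 ZAR
17427.004654 ZAR × 0.0756 = 1317.4815518424 NZD
1317.4815518424 NZD × 2.35 = 3096.08164682964 AED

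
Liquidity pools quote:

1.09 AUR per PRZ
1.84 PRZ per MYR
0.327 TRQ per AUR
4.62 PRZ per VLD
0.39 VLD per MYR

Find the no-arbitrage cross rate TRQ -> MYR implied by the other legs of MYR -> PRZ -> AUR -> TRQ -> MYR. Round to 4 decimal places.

1.5248

Known legs of the cycle: 1.84 × 1.09 × 0.327 = 0.6558312
For no arbitrage the full-cycle product must be 1, so the missing rate is 1 / 0.6558312 ≈ 1.524783.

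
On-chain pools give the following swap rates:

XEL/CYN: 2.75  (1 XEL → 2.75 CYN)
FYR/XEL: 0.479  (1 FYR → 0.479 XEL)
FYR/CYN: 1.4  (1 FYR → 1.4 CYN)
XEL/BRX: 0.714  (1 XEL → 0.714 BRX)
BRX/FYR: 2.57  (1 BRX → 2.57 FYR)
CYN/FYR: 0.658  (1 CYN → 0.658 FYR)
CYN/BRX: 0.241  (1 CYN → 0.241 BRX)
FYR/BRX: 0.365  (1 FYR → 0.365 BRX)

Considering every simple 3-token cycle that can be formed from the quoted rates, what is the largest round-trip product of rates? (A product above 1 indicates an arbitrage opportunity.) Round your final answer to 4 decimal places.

0.8790

BRX→FYR→XEL→BRX: 2.57 × 0.479 × 0.714 = 0.87896
BRX→FYR→CYN→BRX: 2.57 × 1.4 × 0.241 = 0.86712
FYR→XEL→CYN→FYR: 0.479 × 2.75 × 0.658 = 0.86675
Maximum is BRX→FYR→XEL→BRX at 0.8790; no arbitrage — every cycle loses value.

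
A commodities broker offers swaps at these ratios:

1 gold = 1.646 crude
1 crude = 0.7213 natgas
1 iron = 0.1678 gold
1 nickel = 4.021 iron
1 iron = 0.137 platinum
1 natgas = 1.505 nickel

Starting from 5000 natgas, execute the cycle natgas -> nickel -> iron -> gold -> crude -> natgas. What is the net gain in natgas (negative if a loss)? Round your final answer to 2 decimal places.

1028.07

5000 natgas × 1.505 = 7525 nickel
7525 nickel × 4.021 = 30258.025 iron
30258.025 iron × 0.1678 = 5077.296595 gold
5077.296595 gold × 1.646 = 8357.23019537 crude
8357.23019537 crude × 0.7213 = 6028.070139920381 natgas
Net change: 6028.070139920381 − 5000 = 1028.070139920381 natgas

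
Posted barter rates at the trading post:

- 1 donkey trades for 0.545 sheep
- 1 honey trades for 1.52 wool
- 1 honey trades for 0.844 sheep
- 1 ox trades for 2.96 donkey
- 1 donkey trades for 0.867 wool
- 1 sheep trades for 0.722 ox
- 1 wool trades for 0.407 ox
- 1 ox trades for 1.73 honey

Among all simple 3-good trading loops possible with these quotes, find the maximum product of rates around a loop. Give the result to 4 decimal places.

donkey→sheep→ox→donkey: 0.545 × 0.722 × 2.96 = 1.16473
wool→ox→honey→wool: 0.407 × 1.73 × 1.52 = 1.07025
sheep→ox→honey→sheep: 0.722 × 1.73 × 0.844 = 1.05421
wool→ox→donkey→wool: 0.407 × 2.96 × 0.867 = 1.04449
Maximum is donkey→sheep→ox→donkey at 1.1647; arbitrage exists.

1.1647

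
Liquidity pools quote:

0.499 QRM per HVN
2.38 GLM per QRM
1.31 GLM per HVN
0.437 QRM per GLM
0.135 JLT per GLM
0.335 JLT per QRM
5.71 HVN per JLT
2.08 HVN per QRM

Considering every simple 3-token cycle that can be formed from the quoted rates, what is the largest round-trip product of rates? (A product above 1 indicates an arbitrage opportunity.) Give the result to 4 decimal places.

1.1907

HVN→GLM→QRM→HVN: 1.31 × 0.437 × 2.08 = 1.19074
HVN→GLM→JLT→HVN: 1.31 × 0.135 × 5.71 = 1.00981
HVN→QRM→JLT→HVN: 0.499 × 0.335 × 5.71 = 0.95451
Maximum is HVN→GLM→QRM→HVN at 1.1907; arbitrage exists.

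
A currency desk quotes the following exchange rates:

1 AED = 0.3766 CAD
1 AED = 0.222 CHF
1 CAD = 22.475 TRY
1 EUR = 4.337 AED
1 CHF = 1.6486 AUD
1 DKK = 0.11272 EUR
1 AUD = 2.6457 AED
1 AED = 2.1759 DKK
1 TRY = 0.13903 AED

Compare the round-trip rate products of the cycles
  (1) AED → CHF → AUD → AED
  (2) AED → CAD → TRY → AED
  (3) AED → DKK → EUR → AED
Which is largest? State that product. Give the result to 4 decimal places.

(1) 0.222 × 1.6486 × 2.6457 = 0.96830
(2) 0.3766 × 22.475 × 0.13903 = 1.17676
(3) 2.1759 × 0.11272 × 4.337 = 1.06372
Highest is cycle (2) at 1.1768 (>1, arbitrage).

1.1768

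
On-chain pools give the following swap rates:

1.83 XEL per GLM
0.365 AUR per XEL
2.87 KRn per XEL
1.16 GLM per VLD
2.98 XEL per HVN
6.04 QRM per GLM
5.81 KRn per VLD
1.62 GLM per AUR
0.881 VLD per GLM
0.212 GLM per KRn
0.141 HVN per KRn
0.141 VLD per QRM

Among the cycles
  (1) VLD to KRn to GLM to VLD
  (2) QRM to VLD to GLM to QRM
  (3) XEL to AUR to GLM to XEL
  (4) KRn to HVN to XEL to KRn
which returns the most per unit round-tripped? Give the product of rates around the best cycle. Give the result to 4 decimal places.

1.2059

(1) 5.81 × 0.212 × 0.881 = 1.08515
(2) 0.141 × 1.16 × 6.04 = 0.98790
(3) 0.365 × 1.62 × 1.83 = 1.08208
(4) 0.141 × 2.98 × 2.87 = 1.20592
Highest is cycle (4) at 1.2059 (>1, arbitrage).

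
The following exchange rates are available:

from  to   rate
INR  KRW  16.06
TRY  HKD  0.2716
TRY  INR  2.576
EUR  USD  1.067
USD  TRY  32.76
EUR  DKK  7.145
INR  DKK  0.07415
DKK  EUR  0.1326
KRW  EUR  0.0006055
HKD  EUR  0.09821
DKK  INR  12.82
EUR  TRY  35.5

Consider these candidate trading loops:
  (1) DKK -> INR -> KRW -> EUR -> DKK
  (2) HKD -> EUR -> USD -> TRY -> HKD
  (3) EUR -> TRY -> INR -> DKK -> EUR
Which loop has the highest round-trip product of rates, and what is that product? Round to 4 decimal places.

(1) 12.82 × 16.06 × 0.0006055 × 7.145 = 0.89074
(2) 0.09821 × 1.067 × 32.76 × 0.2716 = 0.93238
(3) 35.5 × 2.576 × 0.07415 × 0.1326 = 0.89914
Highest is cycle (2) at 0.9324 (≤1, no arbitrage).

0.9324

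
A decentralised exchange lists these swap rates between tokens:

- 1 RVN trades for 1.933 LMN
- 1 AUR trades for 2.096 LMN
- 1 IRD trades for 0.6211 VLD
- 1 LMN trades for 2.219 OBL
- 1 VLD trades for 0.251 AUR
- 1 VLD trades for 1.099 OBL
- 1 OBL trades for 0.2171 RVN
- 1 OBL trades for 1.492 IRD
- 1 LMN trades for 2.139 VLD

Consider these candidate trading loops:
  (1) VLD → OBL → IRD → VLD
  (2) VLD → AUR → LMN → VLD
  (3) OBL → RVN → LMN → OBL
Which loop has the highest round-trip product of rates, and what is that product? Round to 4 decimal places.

1.1253

(1) 1.099 × 1.492 × 0.6211 = 1.01842
(2) 0.251 × 2.096 × 2.139 = 1.12532
(3) 0.2171 × 1.933 × 2.219 = 0.93121
Highest is cycle (2) at 1.1253 (>1, arbitrage).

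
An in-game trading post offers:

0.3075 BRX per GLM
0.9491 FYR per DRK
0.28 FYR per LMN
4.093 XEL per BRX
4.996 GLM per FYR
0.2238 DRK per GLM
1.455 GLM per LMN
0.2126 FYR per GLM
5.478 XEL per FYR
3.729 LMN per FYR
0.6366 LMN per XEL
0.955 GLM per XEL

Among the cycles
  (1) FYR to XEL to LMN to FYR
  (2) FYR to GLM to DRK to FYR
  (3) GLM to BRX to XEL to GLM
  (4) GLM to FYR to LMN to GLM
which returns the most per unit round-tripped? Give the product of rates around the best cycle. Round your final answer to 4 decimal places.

(1) 5.478 × 0.6366 × 0.28 = 0.97644
(2) 4.996 × 0.2238 × 0.9491 = 1.06119
(3) 0.3075 × 4.093 × 0.955 = 1.20196
(4) 0.2126 × 3.729 × 1.455 = 1.15350
Highest is cycle (3) at 1.2020 (>1, arbitrage).

1.2020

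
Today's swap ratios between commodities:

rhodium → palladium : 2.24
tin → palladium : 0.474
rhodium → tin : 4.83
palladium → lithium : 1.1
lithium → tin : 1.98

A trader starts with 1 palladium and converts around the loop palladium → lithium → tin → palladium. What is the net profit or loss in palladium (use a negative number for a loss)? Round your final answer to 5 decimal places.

1 palladium × 1.1 = 1.1 lithium
1.1 lithium × 1.98 = 2.178 tin
2.178 tin × 0.474 = 1.032372 palladium
Net change: 1.032372 − 1 = 0.032372 palladium

0.03237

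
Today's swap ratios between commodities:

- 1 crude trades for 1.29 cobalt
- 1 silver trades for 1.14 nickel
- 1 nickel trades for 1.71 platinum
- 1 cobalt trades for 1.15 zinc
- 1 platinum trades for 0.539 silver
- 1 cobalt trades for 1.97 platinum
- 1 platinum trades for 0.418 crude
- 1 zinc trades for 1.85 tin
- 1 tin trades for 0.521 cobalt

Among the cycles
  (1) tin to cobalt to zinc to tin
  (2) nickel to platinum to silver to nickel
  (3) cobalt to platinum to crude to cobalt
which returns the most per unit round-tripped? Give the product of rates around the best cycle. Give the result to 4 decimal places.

1.1084

(1) 0.521 × 1.15 × 1.85 = 1.10843
(2) 1.71 × 0.539 × 1.14 = 1.05073
(3) 1.97 × 0.418 × 1.29 = 1.06226
Highest is cycle (1) at 1.1084 (>1, arbitrage).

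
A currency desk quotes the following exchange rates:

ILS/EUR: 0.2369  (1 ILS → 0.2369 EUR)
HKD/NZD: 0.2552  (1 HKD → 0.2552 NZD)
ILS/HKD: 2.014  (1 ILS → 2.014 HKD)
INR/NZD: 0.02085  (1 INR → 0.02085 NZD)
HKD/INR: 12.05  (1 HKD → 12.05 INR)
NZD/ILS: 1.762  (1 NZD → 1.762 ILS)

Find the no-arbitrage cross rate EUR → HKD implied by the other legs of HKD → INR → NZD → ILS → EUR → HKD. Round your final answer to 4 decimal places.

9.5353

Known legs of the cycle: 12.05 × 0.02085 × 1.762 × 0.2369 = 0.1048730916165
For no arbitrage the full-cycle product must be 1, so the missing rate is 1 / 0.1048730916165 ≈ 9.535334.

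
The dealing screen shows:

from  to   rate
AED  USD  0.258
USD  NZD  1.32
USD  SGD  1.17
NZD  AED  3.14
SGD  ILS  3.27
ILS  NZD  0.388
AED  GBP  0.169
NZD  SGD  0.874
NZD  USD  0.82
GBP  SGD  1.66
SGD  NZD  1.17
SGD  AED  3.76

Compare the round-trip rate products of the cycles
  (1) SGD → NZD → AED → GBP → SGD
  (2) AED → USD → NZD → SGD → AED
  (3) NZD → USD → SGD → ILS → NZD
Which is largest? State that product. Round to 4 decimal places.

1.2172

(1) 1.17 × 3.14 × 0.169 × 1.66 = 1.03065
(2) 0.258 × 1.32 × 0.874 × 3.76 = 1.11916
(3) 0.82 × 1.17 × 3.27 × 0.388 = 1.21725
Highest is cycle (3) at 1.2172 (>1, arbitrage).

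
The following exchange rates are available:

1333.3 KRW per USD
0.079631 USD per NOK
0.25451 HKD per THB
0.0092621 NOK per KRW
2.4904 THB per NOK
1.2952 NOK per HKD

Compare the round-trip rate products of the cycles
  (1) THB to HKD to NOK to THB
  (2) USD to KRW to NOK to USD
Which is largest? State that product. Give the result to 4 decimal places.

0.9834

(1) 0.25451 × 1.2952 × 2.4904 = 0.82094
(2) 1333.3 × 0.0092621 × 0.079631 = 0.98338
Highest is cycle (2) at 0.9834 (≤1, no arbitrage).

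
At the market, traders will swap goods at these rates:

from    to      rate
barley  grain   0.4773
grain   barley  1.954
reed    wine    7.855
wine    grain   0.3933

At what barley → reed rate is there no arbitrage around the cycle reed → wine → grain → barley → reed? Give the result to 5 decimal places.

0.16566

Known legs of the cycle: 7.855 × 0.3933 × 1.954 = 6.036631911
For no arbitrage the full-cycle product must be 1, so the missing rate is 1 / 6.036631911 ≈ 0.1656553.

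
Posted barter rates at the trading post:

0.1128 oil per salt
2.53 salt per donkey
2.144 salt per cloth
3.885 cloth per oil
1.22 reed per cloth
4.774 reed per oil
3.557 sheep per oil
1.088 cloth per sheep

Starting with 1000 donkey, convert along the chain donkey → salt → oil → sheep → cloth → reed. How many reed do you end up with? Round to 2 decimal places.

1000 donkey × 2.53 = 2530 salt
2530 salt × 0.1128 = 285.384 oil
285.384 oil × 3.557 = 1015.110888 sheep
1015.110888 sheep × 1.088 = 1104.440646144 cloth
1104.440646144 cloth × 1.22 = 1347.41758829568 reed

1347.42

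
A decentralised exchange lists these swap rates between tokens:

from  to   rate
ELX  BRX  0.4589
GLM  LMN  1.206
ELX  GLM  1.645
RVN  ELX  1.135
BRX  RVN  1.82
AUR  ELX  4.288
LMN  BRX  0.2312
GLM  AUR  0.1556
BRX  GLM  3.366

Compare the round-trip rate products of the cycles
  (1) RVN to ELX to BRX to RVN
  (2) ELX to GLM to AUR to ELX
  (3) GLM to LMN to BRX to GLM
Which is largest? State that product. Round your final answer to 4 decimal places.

1.0976

(1) 1.135 × 0.4589 × 1.82 = 0.94795
(2) 1.645 × 0.1556 × 4.288 = 1.09757
(3) 1.206 × 0.2312 × 3.366 = 0.93853
Highest is cycle (2) at 1.0976 (>1, arbitrage).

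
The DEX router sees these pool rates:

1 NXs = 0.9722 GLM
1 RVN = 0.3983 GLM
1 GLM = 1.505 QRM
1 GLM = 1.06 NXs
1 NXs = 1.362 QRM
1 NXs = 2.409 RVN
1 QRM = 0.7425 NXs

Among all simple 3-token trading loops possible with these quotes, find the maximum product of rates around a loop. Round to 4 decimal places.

NXs→GLM→QRM→NXs: 0.9722 × 1.505 × 0.7425 = 1.08640
NXs→RVN→GLM→NXs: 2.409 × 0.3983 × 1.06 = 1.01707
Maximum is NXs→GLM→QRM→NXs at 1.0864; arbitrage exists.

1.0864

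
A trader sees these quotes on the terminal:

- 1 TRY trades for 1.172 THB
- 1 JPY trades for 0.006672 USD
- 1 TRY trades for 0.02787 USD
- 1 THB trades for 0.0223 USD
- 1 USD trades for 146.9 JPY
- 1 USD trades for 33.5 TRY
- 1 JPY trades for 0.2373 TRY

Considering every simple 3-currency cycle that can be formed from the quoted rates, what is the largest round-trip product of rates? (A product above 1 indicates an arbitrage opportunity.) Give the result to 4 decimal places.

0.9715

TRY→USD→JPY→TRY: 0.02787 × 146.9 × 0.2373 = 0.97153
TRY→THB→USD→TRY: 1.172 × 0.0223 × 33.5 = 0.87554
Maximum is TRY→USD→JPY→TRY at 0.9715; no arbitrage — every cycle loses value.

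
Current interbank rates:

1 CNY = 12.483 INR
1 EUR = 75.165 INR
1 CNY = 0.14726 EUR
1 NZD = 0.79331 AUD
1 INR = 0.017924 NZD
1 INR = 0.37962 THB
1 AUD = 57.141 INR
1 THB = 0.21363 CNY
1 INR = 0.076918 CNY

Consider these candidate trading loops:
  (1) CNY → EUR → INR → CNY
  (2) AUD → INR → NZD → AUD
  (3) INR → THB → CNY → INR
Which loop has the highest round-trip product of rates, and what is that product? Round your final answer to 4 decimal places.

(1) 0.14726 × 75.165 × 0.076918 = 0.85139
(2) 57.141 × 0.017924 × 0.79331 = 0.81250
(3) 0.37962 × 0.21363 × 12.483 = 1.01235
Highest is cycle (3) at 1.0123 (>1, arbitrage).

1.0123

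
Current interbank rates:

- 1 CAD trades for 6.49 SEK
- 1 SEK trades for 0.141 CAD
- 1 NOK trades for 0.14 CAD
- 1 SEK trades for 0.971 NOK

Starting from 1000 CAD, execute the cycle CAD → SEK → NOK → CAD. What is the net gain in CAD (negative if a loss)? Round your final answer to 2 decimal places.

1000 CAD × 6.49 = 6490 SEK
6490 SEK × 0.971 = 6301.79 NOK
6301.79 NOK × 0.14 = 882.2506 CAD
Net change: 882.2506 − 1000 = -117.7494 CAD

-117.75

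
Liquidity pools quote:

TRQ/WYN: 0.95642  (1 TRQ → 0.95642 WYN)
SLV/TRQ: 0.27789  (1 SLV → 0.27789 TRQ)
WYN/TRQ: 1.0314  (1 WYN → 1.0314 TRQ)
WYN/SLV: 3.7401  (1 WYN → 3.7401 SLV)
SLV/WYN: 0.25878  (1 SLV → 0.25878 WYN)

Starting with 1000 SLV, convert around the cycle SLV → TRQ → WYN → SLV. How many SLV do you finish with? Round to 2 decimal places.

994.04

1000 SLV × 0.27789 = 277.89 TRQ
277.89 TRQ × 0.95642 = 265.7795538 WYN
265.7795538 WYN × 3.7401 = 994.04210916738 SLV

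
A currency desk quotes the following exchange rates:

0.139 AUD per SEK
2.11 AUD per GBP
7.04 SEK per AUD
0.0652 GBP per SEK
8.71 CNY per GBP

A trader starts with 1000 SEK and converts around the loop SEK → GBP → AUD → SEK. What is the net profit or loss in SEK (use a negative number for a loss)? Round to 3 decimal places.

-31.493

1000 SEK × 0.0652 = 65.2 GBP
65.2 GBP × 2.11 = 137.572 AUD
137.572 AUD × 7.04 = 968.50688 SEK
Net change: 968.50688 − 1000 = -31.49312 SEK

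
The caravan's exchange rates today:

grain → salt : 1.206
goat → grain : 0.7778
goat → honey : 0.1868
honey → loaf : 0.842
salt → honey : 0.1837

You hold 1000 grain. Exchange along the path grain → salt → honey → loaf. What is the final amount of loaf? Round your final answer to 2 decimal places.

1000 grain × 1.206 = 1206 salt
1206 salt × 0.1837 = 221.5422 honey
221.5422 honey × 0.842 = 186.5385324 loaf

186.54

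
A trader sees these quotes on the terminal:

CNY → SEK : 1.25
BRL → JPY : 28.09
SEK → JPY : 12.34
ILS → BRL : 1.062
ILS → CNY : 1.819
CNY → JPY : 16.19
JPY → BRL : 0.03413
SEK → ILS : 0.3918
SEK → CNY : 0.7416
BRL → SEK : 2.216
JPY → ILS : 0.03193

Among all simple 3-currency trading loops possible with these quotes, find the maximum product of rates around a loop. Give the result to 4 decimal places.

0.9525

BRL→JPY→ILS→BRL: 28.09 × 0.03193 × 1.062 = 0.95252
JPY→ILS→CNY→JPY: 0.03193 × 1.819 × 16.19 = 0.94033
SEK→JPY→BRL→SEK: 12.34 × 0.03413 × 2.216 = 0.93330
SEK→ILS→BRL→SEK: 0.3918 × 1.062 × 2.216 = 0.92206
SEK→ILS→CNY→SEK: 0.3918 × 1.819 × 1.25 = 0.89086
Maximum is BRL→JPY→ILS→BRL at 0.9525; no arbitrage — every cycle loses value.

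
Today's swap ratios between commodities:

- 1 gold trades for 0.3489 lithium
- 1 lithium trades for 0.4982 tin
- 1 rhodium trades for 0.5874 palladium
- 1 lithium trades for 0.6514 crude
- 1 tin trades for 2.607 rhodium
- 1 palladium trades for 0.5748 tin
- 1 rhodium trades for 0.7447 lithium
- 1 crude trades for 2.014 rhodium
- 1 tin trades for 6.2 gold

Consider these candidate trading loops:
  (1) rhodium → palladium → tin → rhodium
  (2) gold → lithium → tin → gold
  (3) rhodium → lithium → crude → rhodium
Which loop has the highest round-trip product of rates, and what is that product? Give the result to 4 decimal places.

1.0777

(1) 0.5874 × 0.5748 × 2.607 = 0.88022
(2) 0.3489 × 0.4982 × 6.2 = 1.07770
(3) 0.7447 × 0.6514 × 2.014 = 0.97699
Highest is cycle (2) at 1.0777 (>1, arbitrage).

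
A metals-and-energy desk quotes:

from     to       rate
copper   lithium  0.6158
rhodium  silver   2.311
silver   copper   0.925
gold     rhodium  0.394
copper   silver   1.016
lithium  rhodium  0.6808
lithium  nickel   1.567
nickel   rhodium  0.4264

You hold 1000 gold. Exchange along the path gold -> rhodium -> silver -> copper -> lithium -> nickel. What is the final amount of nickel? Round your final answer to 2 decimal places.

1000 gold × 0.394 = 394 rhodium
394 rhodium × 2.311 = 910.534 silver
910.534 silver × 0.925 = 842.24395 copper
842.24395 copper × 0.6158 = 518.65382441 lithium
518.65382441 lithium × 1.567 = 812.73054285047 nickel

812.73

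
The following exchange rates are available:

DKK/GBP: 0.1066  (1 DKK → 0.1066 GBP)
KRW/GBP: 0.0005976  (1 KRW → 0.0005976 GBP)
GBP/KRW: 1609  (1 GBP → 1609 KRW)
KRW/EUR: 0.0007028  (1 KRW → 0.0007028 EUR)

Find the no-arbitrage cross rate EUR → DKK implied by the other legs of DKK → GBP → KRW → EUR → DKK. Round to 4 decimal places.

Known legs of the cycle: 0.1066 × 1609 × 0.0007028 = 0.12054383432
For no arbitrage the full-cycle product must be 1, so the missing rate is 1 / 0.12054383432 ≈ 8.295737.

8.2957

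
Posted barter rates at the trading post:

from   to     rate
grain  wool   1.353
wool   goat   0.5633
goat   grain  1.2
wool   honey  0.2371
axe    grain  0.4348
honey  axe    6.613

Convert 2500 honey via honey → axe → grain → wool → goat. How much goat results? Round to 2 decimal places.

5478.55

2500 honey × 6.613 = 16532.5 axe
16532.5 axe × 0.4348 = 7188.331 grain
7188.331 grain × 1.353 = 9725.811843 wool
9725.811843 wool × 0.5633 = 5478.5498111619 goat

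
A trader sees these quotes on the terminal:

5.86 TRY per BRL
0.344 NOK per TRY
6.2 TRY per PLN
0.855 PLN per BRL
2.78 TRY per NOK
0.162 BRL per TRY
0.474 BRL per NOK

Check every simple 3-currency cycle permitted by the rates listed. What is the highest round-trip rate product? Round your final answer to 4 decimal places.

NOK→BRL→TRY→NOK: 0.474 × 5.86 × 0.344 = 0.95551
PLN→TRY→BRL→PLN: 6.2 × 0.162 × 0.855 = 0.85876
Maximum is NOK→BRL→TRY→NOK at 0.9555; no arbitrage — every cycle loses value.

0.9555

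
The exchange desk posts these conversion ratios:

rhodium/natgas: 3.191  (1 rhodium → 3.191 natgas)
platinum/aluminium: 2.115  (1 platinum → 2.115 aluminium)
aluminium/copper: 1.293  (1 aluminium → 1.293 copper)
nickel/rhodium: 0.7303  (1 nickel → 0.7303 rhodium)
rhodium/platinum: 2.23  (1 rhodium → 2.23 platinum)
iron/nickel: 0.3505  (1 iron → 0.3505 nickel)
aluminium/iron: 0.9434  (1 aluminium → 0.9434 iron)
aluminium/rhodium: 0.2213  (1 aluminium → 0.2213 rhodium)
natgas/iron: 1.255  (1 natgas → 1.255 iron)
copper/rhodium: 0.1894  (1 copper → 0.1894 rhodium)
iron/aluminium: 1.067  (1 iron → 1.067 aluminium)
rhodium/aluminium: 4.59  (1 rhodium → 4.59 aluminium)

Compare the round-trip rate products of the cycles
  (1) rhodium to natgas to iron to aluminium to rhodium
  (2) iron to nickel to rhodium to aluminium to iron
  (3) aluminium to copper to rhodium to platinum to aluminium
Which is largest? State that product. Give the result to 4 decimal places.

1.1550

(1) 3.191 × 1.255 × 1.067 × 0.2213 = 0.94562
(2) 0.3505 × 0.7303 × 4.59 × 0.9434 = 1.10840
(3) 1.293 × 0.1894 × 2.23 × 2.115 = 1.15503
Highest is cycle (3) at 1.1550 (>1, arbitrage).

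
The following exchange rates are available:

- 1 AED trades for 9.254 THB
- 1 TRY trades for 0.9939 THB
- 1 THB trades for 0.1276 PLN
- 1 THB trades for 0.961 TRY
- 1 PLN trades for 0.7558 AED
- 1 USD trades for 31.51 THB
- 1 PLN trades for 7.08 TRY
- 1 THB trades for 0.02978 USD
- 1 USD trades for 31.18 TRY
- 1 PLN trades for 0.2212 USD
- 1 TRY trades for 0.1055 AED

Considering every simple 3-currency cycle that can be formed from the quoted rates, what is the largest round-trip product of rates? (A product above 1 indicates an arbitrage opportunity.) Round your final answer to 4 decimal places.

0.9382

THB→TRY→AED→THB: 0.961 × 0.1055 × 9.254 = 0.93822
THB→USD→TRY→THB: 0.02978 × 31.18 × 0.9939 = 0.92288
THB→PLN→TRY→THB: 0.1276 × 7.08 × 0.9939 = 0.89790
THB→PLN→AED→THB: 0.1276 × 0.7558 × 9.254 = 0.89246
THB→PLN→USD→THB: 0.1276 × 0.2212 × 31.51 = 0.88937
Maximum is THB→TRY→AED→THB at 0.9382; no arbitrage — every cycle loses value.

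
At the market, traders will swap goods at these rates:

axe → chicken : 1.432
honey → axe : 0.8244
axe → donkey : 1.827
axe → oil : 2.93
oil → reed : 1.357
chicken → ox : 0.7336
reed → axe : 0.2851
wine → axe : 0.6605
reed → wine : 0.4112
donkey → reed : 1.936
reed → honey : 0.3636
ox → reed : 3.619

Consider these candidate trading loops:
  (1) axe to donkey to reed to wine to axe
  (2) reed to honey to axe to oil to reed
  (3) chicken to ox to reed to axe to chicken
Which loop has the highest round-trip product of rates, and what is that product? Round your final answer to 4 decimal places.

1.1918

(1) 1.827 × 1.936 × 0.4112 × 0.6605 = 0.96066
(2) 0.3636 × 0.8244 × 2.93 × 1.357 = 1.19182
(3) 0.7336 × 3.619 × 0.2851 × 1.432 = 1.08390
Highest is cycle (2) at 1.1918 (>1, arbitrage).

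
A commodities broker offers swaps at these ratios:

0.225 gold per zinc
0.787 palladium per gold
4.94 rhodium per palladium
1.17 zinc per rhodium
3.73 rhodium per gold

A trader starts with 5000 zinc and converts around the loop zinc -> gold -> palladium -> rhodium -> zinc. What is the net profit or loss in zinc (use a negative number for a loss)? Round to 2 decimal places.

5000 zinc × 0.225 = 1125 gold
1125 gold × 0.787 = 885.375 palladium
885.375 palladium × 4.94 = 4373.7525 rhodium
4373.7525 rhodium × 1.17 = 5117.290425 zinc
Net change: 5117.290425 − 5000 = 117.290425 zinc

117.29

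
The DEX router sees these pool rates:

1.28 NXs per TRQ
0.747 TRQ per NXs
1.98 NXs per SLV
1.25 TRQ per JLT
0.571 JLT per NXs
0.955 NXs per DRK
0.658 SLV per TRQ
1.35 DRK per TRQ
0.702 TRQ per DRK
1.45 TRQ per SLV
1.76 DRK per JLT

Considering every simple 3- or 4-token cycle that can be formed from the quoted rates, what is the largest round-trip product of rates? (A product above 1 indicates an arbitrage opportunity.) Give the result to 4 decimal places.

NXs→TRQ→SLV→NXs: 0.747 × 0.658 × 1.98 = 0.97322
NXs→TRQ→DRK→NXs: 0.747 × 1.35 × 0.955 = 0.96307
NXs→JLT→DRK→NXs: 0.571 × 1.76 × 0.955 = 0.95974
NXs→JLT→TRQ→SLV→NXs: 0.571 × 1.25 × 0.658 × 1.98 = 0.92990
NXs→JLT→TRQ→DRK→NXs: 0.571 × 1.25 × 1.35 × 0.955 = 0.92020
NXs→JLT→TRQ→NXs: 0.571 × 1.25 × 1.28 = 0.91360
NXs→JLT→DRK→TRQ→NXs: 0.571 × 1.76 × 0.702 × 1.28 = 0.90302
Maximum is NXs→TRQ→SLV→NXs at 0.9732; no arbitrage — every cycle loses value.

0.9732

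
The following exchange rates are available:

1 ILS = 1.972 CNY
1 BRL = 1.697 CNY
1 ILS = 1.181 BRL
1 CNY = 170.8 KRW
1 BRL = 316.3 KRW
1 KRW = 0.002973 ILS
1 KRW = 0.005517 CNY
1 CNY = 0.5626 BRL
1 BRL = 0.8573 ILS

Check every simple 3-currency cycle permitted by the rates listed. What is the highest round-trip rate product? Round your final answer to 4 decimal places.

BRL→KRW→ILS→BRL: 316.3 × 0.002973 × 1.181 = 1.11057
KRW→ILS→CNY→KRW: 0.002973 × 1.972 × 170.8 = 1.00136
BRL→KRW→CNY→BRL: 316.3 × 0.005517 × 0.5626 = 0.98175
BRL→ILS→CNY→BRL: 0.8573 × 1.972 × 0.5626 = 0.95113
Maximum is BRL→KRW→ILS→BRL at 1.1106; arbitrage exists.

1.1106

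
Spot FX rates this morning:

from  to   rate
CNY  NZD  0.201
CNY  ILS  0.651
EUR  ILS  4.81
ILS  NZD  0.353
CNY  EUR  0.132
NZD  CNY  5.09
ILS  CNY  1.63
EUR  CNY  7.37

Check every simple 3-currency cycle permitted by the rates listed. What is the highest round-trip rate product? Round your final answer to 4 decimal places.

1.1697

NZD→CNY→ILS→NZD: 5.09 × 0.651 × 0.353 = 1.16970
ILS→CNY→EUR→ILS: 1.63 × 0.132 × 4.81 = 1.03492
Maximum is NZD→CNY→ILS→NZD at 1.1697; arbitrage exists.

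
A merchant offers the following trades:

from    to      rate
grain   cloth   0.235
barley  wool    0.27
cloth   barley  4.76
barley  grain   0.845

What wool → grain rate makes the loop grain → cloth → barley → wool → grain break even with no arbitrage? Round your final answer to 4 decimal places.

3.3110

Known legs of the cycle: 0.235 × 4.76 × 0.27 = 0.302022
For no arbitrage the full-cycle product must be 1, so the missing rate is 1 / 0.302022 ≈ 3.311017.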